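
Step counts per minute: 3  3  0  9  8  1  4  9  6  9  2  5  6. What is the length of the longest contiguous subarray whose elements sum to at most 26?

6

add 3: [3] sum 3, len 1
add 3: [3, 3] sum 6, len 2
add 0: [3, 3, 0] sum 6, len 3
add 9: [3, 3, 0, 9] sum 15, len 4
add 8: [3, 3, 0, 9, 8] sum 23, len 5
add 1: [3, 3, 0, 9, 8, 1] sum 24, len 6
add 4: [3, 0, 9, 8, 1, 4] sum 25, len 6
add 9: [8, 1, 4, 9] sum 22, len 4
add 6: [1, 4, 9, 6] sum 20, len 4
add 9: [9, 6, 9] sum 24, len 3
add 2: [9, 6, 9, 2] sum 26, len 4
add 5: [6, 9, 2, 5] sum 22, len 4
add 6: [9, 2, 5, 6] sum 22, len 4
Longest length seen: 6.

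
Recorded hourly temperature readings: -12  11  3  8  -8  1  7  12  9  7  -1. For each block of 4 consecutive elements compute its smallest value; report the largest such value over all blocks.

7

-12 11 3 8 → min -12
11 3 8 -8 → min -8
3 8 -8 1 → min -8
8 -8 1 7 → min -8
-8 1 7 12 → min -8
1 7 12 9 → min 1
7 12 9 7 → min 7
12 9 7 -1 → min -1
Largest of these is 7.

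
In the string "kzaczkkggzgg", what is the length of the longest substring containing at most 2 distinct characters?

add k: window [k] (1 distinct), len 1
add z: window [k, z] (2 distinct), len 2
add a: window [z, a] (2 distinct), len 2
add c: window [a, c] (2 distinct), len 2
add z: window [c, z] (2 distinct), len 2
add k: window [z, k] (2 distinct), len 2
add k: window [z, k, k] (2 distinct), len 3
add g: window [k, k, g] (2 distinct), len 3
add g: window [k, k, g, g] (2 distinct), len 4
add z: window [g, g, z] (2 distinct), len 3
add g: window [g, g, z, g] (2 distinct), len 4
add g: window [g, g, z, g, g] (2 distinct), len 5
Longest length with ≤2 distinct: 5.

5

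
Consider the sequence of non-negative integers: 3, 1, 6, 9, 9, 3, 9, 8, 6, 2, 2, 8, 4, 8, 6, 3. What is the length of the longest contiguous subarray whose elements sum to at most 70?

13

→ 3: sum 3, len 1
→ 1: sum 4, len 2
→ 6: sum 10, len 3
→ 9: sum 19, len 4
→ 9: sum 28, len 5
→ 3: sum 31, len 6
→ 9: sum 40, len 7
→ 8: sum 48, len 8
→ 6: sum 54, len 9
→ 2: sum 56, len 10
→ 2: sum 58, len 11
→ 8: sum 66, len 12
→ 4: sum 70, len 13
→ 8 (dropped 3, 1, 6): sum 68, len 11
→ 6 (dropped 9): sum 65, len 11
→ 3: sum 68, len 12
Longest length seen: 13.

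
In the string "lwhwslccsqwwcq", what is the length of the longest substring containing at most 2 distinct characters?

3

[l] 1 distinct, len 1
[l, w] 2 distinct, len 2
[w, h] 2 distinct, len 2
[w, h, w] 2 distinct, len 3
[w, s] 2 distinct, len 2
[s, l] 2 distinct, len 2
[l, c] 2 distinct, len 2
[l, c, c] 2 distinct, len 3
[c, c, s] 2 distinct, len 3
[s, q] 2 distinct, len 2
[q, w] 2 distinct, len 2
[q, w, w] 2 distinct, len 3
[w, w, c] 2 distinct, len 3
[c, q] 2 distinct, len 2
Longest length with ≤2 distinct: 3.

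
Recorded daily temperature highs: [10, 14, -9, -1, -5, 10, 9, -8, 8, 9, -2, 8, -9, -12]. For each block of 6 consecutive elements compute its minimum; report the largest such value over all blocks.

-8

(10, 14, -9, -1, -5, 10) → min -9
(14, -9, -1, -5, 10, 9) → min -9
(-9, -1, -5, 10, 9, -8) → min -9
(-1, -5, 10, 9, -8, 8) → min -8
(-5, 10, 9, -8, 8, 9) → min -8
(10, 9, -8, 8, 9, -2) → min -8
(9, -8, 8, 9, -2, 8) → min -8
(-8, 8, 9, -2, 8, -9) → min -9
(8, 9, -2, 8, -9, -12) → min -12
Largest of these is -8.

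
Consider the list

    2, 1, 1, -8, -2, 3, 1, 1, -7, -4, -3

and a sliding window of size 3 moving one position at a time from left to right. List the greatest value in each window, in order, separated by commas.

2, 1, 1, 3, 3, 3, 1, 1, -3

(2, 1, 1) → max 2
(1, 1, -8) → max 1
(1, -8, -2) → max 1
(-8, -2, 3) → max 3
(-2, 3, 1) → max 3
(3, 1, 1) → max 3
(1, 1, -7) → max 1
(1, -7, -4) → max 1
(-7, -4, -3) → max -3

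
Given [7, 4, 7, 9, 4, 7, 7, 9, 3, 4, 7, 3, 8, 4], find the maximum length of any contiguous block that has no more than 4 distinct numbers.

[7] 1 distinct, len 1
[7, 4] 2 distinct, len 2
[7, 4, 7] 2 distinct, len 3
[7, 4, 7, 9] 3 distinct, len 4
[7, 4, 7, 9, 4] 3 distinct, len 5
[7, 4, 7, 9, 4, 7] 3 distinct, len 6
[7, 4, 7, 9, 4, 7, 7] 3 distinct, len 7
[7, 4, 7, 9, 4, 7, 7, 9] 3 distinct, len 8
[7, 4, 7, 9, 4, 7, 7, 9, 3] 4 distinct, len 9
[7, 4, 7, 9, 4, 7, 7, 9, 3, 4] 4 distinct, len 10
[7, 4, 7, 9, 4, 7, 7, 9, 3, 4, 7] 4 distinct, len 11
[7, 4, 7, 9, 4, 7, 7, 9, 3, 4, 7, 3] 4 distinct, len 12
[3, 4, 7, 3, 8] 4 distinct, len 5
[3, 4, 7, 3, 8, 4] 4 distinct, len 6
Longest length with ≤4 distinct: 12.

12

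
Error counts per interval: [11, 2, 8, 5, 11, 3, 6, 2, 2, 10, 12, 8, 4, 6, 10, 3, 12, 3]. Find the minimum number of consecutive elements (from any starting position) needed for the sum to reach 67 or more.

9

add 11: running sum 11 < 67
add 2: running sum 13 < 67
add 8: running sum 21 < 67
add 5: running sum 26 < 67
add 11: running sum 37 < 67
add 3: running sum 40 < 67
add 6: running sum 46 < 67
add 2: running sum 48 < 67
add 2: running sum 50 < 67
add 10: running sum 60 < 67
end 10: [11, 2, 8, 5, 11, 3, 6, 2, 2, 10, 12] sum 72, len 11
end 11: [8, 5, 11, 3, 6, 2, 2, 10, 12, 8] sum 67, len 10
end 12: [8, 5, 11, 3, 6, 2, 2, 10, 12, 8, 4] sum 71, len 11
end 13: [5, 11, 3, 6, 2, 2, 10, 12, 8, 4, 6] sum 69, len 11
end 14: [11, 3, 6, 2, 2, 10, 12, 8, 4, 6, 10] sum 74, len 11
end 15: [11, 3, 6, 2, 2, 10, 12, 8, 4, 6, 10, 3] sum 77, len 12
end 16: [2, 10, 12, 8, 4, 6, 10, 3, 12] sum 67, len 9
end 17: [10, 12, 8, 4, 6, 10, 3, 12, 3] sum 68, len 9
Shortest qualifying length: 9.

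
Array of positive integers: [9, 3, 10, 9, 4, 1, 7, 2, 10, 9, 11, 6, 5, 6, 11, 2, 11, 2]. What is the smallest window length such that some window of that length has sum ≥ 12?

2

add 9: running sum 9 < 12
add 3: shortest ending here [9, 3] sum 12, len 2
add 10: shortest ending here [3, 10] sum 13, len 2
add 9: shortest ending here [10, 9] sum 19, len 2
add 4: shortest ending here [9, 4] sum 13, len 2
add 1: shortest ending here [9, 4, 1] sum 14, len 3
add 7: shortest ending here [4, 1, 7] sum 12, len 3
add 2: shortest ending here [4, 1, 7, 2] sum 14, len 4
add 10: shortest ending here [2, 10] sum 12, len 2
add 9: shortest ending here [10, 9] sum 19, len 2
add 11: shortest ending here [9, 11] sum 20, len 2
add 6: shortest ending here [11, 6] sum 17, len 2
add 5: shortest ending here [11, 6, 5] sum 22, len 3
add 6: shortest ending here [6, 5, 6] sum 17, len 3
add 11: shortest ending here [6, 11] sum 17, len 2
add 2: shortest ending here [11, 2] sum 13, len 2
add 11: shortest ending here [2, 11] sum 13, len 2
add 2: shortest ending here [11, 2] sum 13, len 2
Shortest qualifying length: 2.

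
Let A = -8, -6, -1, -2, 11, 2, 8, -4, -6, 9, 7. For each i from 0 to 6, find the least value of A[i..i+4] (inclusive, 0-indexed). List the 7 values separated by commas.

-8, -6, -2, -4, -6, -6, -6

Sliding a size-5 window across the 11 values:
(-8, -6, -1, -2, 11) → min -8
(-6, -1, -2, 11, 2) → min -6
(-1, -2, 11, 2, 8) → min -2
(-2, 11, 2, 8, -4) → min -4
(11, 2, 8, -4, -6) → min -6
(2, 8, -4, -6, 9) → min -6
(8, -4, -6, 9, 7) → min -6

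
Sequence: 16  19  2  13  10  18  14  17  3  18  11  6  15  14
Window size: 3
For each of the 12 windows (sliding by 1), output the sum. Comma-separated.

37, 34, 25, 41, 42, 49, 34, 38, 32, 35, 32, 35

Sliding a size-3 window across the 14 values:
16 19 2 → sum 37
19 2 13 → sum 34
2 13 10 → sum 25
13 10 18 → sum 41
10 18 14 → sum 42
18 14 17 → sum 49
14 17 3 → sum 34
17 3 18 → sum 38
3 18 11 → sum 32
18 11 6 → sum 35
11 6 15 → sum 32
6 15 14 → sum 35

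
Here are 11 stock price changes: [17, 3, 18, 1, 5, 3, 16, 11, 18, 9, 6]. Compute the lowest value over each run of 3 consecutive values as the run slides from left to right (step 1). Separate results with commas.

Sliding a size-3 window across the 11 values:
(17, 3, 18) → min 3
(3, 18, 1) → min 1
(18, 1, 5) → min 1
(1, 5, 3) → min 1
(5, 3, 16) → min 3
(3, 16, 11) → min 3
(16, 11, 18) → min 11
(11, 18, 9) → min 9
(18, 9, 6) → min 6

3, 1, 1, 1, 3, 3, 11, 9, 6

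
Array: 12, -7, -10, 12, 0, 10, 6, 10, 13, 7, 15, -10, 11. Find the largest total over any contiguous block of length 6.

61

(12, -7, -10, 12, 0, 10) → sum 17
(-7, -10, 12, 0, 10, 6) → sum 11
(-10, 12, 0, 10, 6, 10) → sum 28
(12, 0, 10, 6, 10, 13) → sum 51
(0, 10, 6, 10, 13, 7) → sum 46
(10, 6, 10, 13, 7, 15) → sum 61
(6, 10, 13, 7, 15, -10) → sum 41
(10, 13, 7, 15, -10, 11) → sum 46
Largest of these is 61.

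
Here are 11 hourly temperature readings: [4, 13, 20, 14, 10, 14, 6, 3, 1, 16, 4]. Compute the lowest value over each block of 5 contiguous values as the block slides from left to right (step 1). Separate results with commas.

4, 10, 6, 3, 1, 1, 1

4 13 20 14 10 → min 4
13 20 14 10 14 → min 10
20 14 10 14 6 → min 6
14 10 14 6 3 → min 3
10 14 6 3 1 → min 1
14 6 3 1 16 → min 1
6 3 1 16 4 → min 1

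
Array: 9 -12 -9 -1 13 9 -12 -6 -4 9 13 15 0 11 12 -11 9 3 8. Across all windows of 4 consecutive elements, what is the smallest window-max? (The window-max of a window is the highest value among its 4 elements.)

9

(9, -12, -9, -1) → max 9
(-12, -9, -1, 13) → max 13
(-9, -1, 13, 9) → max 13
(-1, 13, 9, -12) → max 13
(13, 9, -12, -6) → max 13
(9, -12, -6, -4) → max 9
(-12, -6, -4, 9) → max 9
(-6, -4, 9, 13) → max 13
(-4, 9, 13, 15) → max 15
(9, 13, 15, 0) → max 15
(13, 15, 0, 11) → max 15
(15, 0, 11, 12) → max 15
(0, 11, 12, -11) → max 12
(11, 12, -11, 9) → max 12
(12, -11, 9, 3) → max 12
(-11, 9, 3, 8) → max 9
Smallest of these is 9.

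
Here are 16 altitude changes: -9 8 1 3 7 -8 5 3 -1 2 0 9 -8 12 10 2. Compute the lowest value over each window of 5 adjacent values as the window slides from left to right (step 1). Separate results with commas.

[-9, 8, 1, 3, 7] → min -9
[8, 1, 3, 7, -8] → min -8
[1, 3, 7, -8, 5] → min -8
[3, 7, -8, 5, 3] → min -8
[7, -8, 5, 3, -1] → min -8
[-8, 5, 3, -1, 2] → min -8
[5, 3, -1, 2, 0] → min -1
[3, -1, 2, 0, 9] → min -1
[-1, 2, 0, 9, -8] → min -8
[2, 0, 9, -8, 12] → min -8
[0, 9, -8, 12, 10] → min -8
[9, -8, 12, 10, 2] → min -8

-9, -8, -8, -8, -8, -8, -1, -1, -8, -8, -8, -8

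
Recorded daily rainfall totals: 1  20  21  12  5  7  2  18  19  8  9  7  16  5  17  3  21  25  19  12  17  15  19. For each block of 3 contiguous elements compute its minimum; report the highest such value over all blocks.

19

(1, 20, 21) → min 1
(20, 21, 12) → min 12
(21, 12, 5) → min 5
(12, 5, 7) → min 5
(5, 7, 2) → min 2
(7, 2, 18) → min 2
(2, 18, 19) → min 2
(18, 19, 8) → min 8
(19, 8, 9) → min 8
(8, 9, 7) → min 7
(9, 7, 16) → min 7
(7, 16, 5) → min 5
(16, 5, 17) → min 5
(5, 17, 3) → min 3
(17, 3, 21) → min 3
(3, 21, 25) → min 3
(21, 25, 19) → min 19
(25, 19, 12) → min 12
(19, 12, 17) → min 12
(12, 17, 15) → min 12
(17, 15, 19) → min 15
Highest of these is 19.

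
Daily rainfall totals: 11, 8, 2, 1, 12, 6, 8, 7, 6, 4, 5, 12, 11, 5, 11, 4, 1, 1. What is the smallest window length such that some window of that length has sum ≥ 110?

16

add 11: running sum 11 < 110
add 8: running sum 19 < 110
add 2: running sum 21 < 110
add 1: running sum 22 < 110
add 12: running sum 34 < 110
add 6: running sum 40 < 110
add 8: running sum 48 < 110
add 7: running sum 55 < 110
add 6: running sum 61 < 110
add 4: running sum 65 < 110
add 5: running sum 70 < 110
add 12: running sum 82 < 110
add 11: running sum 93 < 110
add 5: running sum 98 < 110
add 11: running sum 109 < 110
add 4: shortest ending here [11, 8, 2, 1, 12, 6, 8, 7, 6, 4, 5, 12, 11, 5, 11, 4] sum 113, len 16
add 1: shortest ending here [11, 8, 2, 1, 12, 6, 8, 7, 6, 4, 5, 12, 11, 5, 11, 4, 1] sum 114, len 17
add 1: shortest ending here [11, 8, 2, 1, 12, 6, 8, 7, 6, 4, 5, 12, 11, 5, 11, 4, 1, 1] sum 115, len 18
Shortest qualifying length: 16.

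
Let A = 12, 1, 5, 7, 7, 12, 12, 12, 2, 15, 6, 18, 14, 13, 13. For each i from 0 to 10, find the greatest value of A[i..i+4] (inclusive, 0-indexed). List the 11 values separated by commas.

12, 12, 12, 12, 12, 15, 15, 18, 18, 18, 18

Sliding a size-5 window across the 15 values:
12 1 5 7 7 → max 12
1 5 7 7 12 → max 12
5 7 7 12 12 → max 12
7 7 12 12 12 → max 12
7 12 12 12 2 → max 12
12 12 12 2 15 → max 15
12 12 2 15 6 → max 15
12 2 15 6 18 → max 18
2 15 6 18 14 → max 18
15 6 18 14 13 → max 18
6 18 14 13 13 → max 18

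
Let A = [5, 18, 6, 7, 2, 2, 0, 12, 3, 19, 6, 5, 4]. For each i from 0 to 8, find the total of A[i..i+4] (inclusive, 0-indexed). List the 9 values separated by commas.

(5, 18, 6, 7, 2) → sum 38
(18, 6, 7, 2, 2) → sum 35
(6, 7, 2, 2, 0) → sum 17
(7, 2, 2, 0, 12) → sum 23
(2, 2, 0, 12, 3) → sum 19
(2, 0, 12, 3, 19) → sum 36
(0, 12, 3, 19, 6) → sum 40
(12, 3, 19, 6, 5) → sum 45
(3, 19, 6, 5, 4) → sum 37

38, 35, 17, 23, 19, 36, 40, 45, 37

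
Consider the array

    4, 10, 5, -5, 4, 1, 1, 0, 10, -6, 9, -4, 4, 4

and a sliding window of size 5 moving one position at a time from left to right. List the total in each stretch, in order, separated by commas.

(4, 10, 5, -5, 4) → sum 18
(10, 5, -5, 4, 1) → sum 15
(5, -5, 4, 1, 1) → sum 6
(-5, 4, 1, 1, 0) → sum 1
(4, 1, 1, 0, 10) → sum 16
(1, 1, 0, 10, -6) → sum 6
(1, 0, 10, -6, 9) → sum 14
(0, 10, -6, 9, -4) → sum 9
(10, -6, 9, -4, 4) → sum 13
(-6, 9, -4, 4, 4) → sum 7

18, 15, 6, 1, 16, 6, 14, 9, 13, 7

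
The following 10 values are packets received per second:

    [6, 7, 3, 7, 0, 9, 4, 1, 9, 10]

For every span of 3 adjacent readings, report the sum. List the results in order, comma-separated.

[6, 7, 3] → sum 16
[7, 3, 7] → sum 17
[3, 7, 0] → sum 10
[7, 0, 9] → sum 16
[0, 9, 4] → sum 13
[9, 4, 1] → sum 14
[4, 1, 9] → sum 14
[1, 9, 10] → sum 20

16, 17, 10, 16, 13, 14, 14, 20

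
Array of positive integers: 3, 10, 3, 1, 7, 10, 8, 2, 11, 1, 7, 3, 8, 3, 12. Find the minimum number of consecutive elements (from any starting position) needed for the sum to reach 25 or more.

add 3: running sum 3 < 25
add 10: running sum 13 < 25
add 3: running sum 16 < 25
add 1: running sum 17 < 25
add 7: running sum 24 < 25
end 5: [10, 3, 1, 7, 10] sum 31, len 5
end 6: [7, 10, 8] sum 25, len 3
end 7: [7, 10, 8, 2] sum 27, len 4
end 8: [10, 8, 2, 11] sum 31, len 4
end 9: [10, 8, 2, 11, 1] sum 32, len 5
end 10: [8, 2, 11, 1, 7] sum 29, len 5
end 11: [8, 2, 11, 1, 7, 3] sum 32, len 6
end 12: [11, 1, 7, 3, 8] sum 30, len 5
end 13: [11, 1, 7, 3, 8, 3] sum 33, len 6
end 14: [3, 8, 3, 12] sum 26, len 4
Shortest qualifying length: 3.

3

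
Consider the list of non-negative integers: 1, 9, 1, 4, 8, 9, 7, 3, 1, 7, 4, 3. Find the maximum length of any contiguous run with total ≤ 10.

2

add 1: [1] sum 1, len 1
add 9: [1, 9] sum 10, len 2
add 1: [9, 1] sum 10, len 2
add 4: [1, 4] sum 5, len 2
add 8: [8] sum 8, len 1
add 9: [9] sum 9, len 1
add 7: [7] sum 7, len 1
add 3: [7, 3] sum 10, len 2
add 1: [3, 1] sum 4, len 2
add 7: [1, 7] sum 8, len 2
add 4: [4] sum 4, len 1
add 3: [4, 3] sum 7, len 2
Longest length seen: 2.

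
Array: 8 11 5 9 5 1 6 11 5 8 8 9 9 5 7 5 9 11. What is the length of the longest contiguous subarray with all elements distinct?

[8] len 1
[8, 11] len 2
[8, 11, 5] len 3
[8, 11, 5, 9] len 4
[9, 5] len 2
[9, 5, 1] len 3
[9, 5, 1, 6] len 4
[9, 5, 1, 6, 11] len 5
[1, 6, 11, 5] len 4
[1, 6, 11, 5, 8] len 5
[8] len 1
[8, 9] len 2
[9] len 1
[9, 5] len 2
[9, 5, 7] len 3
[7, 5] len 2
[7, 5, 9] len 3
[7, 5, 9, 11] len 4
Longest all-distinct length: 5.

5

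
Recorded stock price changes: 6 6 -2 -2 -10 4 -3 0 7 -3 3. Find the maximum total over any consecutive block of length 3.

10

Each size-3 window and its sum:
(6, 6, -2) → sum 10
(6, -2, -2) → sum 2
(-2, -2, -10) → sum -14
(-2, -10, 4) → sum -8
(-10, 4, -3) → sum -9
(4, -3, 0) → sum 1
(-3, 0, 7) → sum 4
(0, 7, -3) → sum 4
(7, -3, 3) → sum 7
Maximum of these is 10.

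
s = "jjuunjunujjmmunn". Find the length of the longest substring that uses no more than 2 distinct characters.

[j] 1 distinct, len 1
[j, j] 1 distinct, len 2
[j, j, u] 2 distinct, len 3
[j, j, u, u] 2 distinct, len 4
[u, u, n] 2 distinct, len 3
[n, j] 2 distinct, len 2
[j, u] 2 distinct, len 2
[u, n] 2 distinct, len 2
[u, n, u] 2 distinct, len 3
[u, j] 2 distinct, len 2
[u, j, j] 2 distinct, len 3
[j, j, m] 2 distinct, len 3
[j, j, m, m] 2 distinct, len 4
[m, m, u] 2 distinct, len 3
[u, n] 2 distinct, len 2
[u, n, n] 2 distinct, len 3
Longest length with ≤2 distinct: 4.

4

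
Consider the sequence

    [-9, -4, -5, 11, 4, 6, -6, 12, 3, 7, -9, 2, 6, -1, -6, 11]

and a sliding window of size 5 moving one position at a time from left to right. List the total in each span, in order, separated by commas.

-3, 12, 10, 27, 19, 22, 7, 15, 9, 5, -8, 12

Sliding a size-5 window across the 16 values:
-9 -4 -5 11 4 → sum -3
-4 -5 11 4 6 → sum 12
-5 11 4 6 -6 → sum 10
11 4 6 -6 12 → sum 27
4 6 -6 12 3 → sum 19
6 -6 12 3 7 → sum 22
-6 12 3 7 -9 → sum 7
12 3 7 -9 2 → sum 15
3 7 -9 2 6 → sum 9
7 -9 2 6 -1 → sum 5
-9 2 6 -1 -6 → sum -8
2 6 -1 -6 11 → sum 12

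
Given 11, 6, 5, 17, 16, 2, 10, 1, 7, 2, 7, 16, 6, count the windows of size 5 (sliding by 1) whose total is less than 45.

5

(11, 6, 5, 17, 16) → sum 55
(6, 5, 17, 16, 2) → sum 46
(5, 17, 16, 2, 10) → sum 50
(17, 16, 2, 10, 1) → sum 46
(16, 2, 10, 1, 7) → sum 36  < 45 ✓
(2, 10, 1, 7, 2) → sum 22  < 45 ✓
(10, 1, 7, 2, 7) → sum 27  < 45 ✓
(1, 7, 2, 7, 16) → sum 33  < 45 ✓
(7, 2, 7, 16, 6) → sum 38  < 45 ✓
5 windows satisfy the condition.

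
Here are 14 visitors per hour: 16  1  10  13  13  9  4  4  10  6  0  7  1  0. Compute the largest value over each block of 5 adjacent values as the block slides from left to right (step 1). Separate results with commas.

16, 13, 13, 13, 13, 10, 10, 10, 10, 7

(16, 1, 10, 13, 13) → max 16
(1, 10, 13, 13, 9) → max 13
(10, 13, 13, 9, 4) → max 13
(13, 13, 9, 4, 4) → max 13
(13, 9, 4, 4, 10) → max 13
(9, 4, 4, 10, 6) → max 10
(4, 4, 10, 6, 0) → max 10
(4, 10, 6, 0, 7) → max 10
(10, 6, 0, 7, 1) → max 10
(6, 0, 7, 1, 0) → max 7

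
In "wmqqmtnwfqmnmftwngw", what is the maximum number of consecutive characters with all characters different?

add w: [w] len 1
add m: [w, m] len 2
add q: [w, m, q] len 3
add q (repeat q, move left end past it): [q] len 1
add m: [q, m] len 2
add t: [q, m, t] len 3
add n: [q, m, t, n] len 4
add w: [q, m, t, n, w] len 5
add f: [q, m, t, n, w, f] len 6
add q (repeat q, move left end past it): [m, t, n, w, f, q] len 6
add m (repeat m, move left end past it): [t, n, w, f, q, m] len 6
add n (repeat n, move left end past it): [w, f, q, m, n] len 5
add m (repeat m, move left end past it): [n, m] len 2
add f: [n, m, f] len 3
add t: [n, m, f, t] len 4
add w: [n, m, f, t, w] len 5
add n (repeat n, move left end past it): [m, f, t, w, n] len 5
add g: [m, f, t, w, n, g] len 6
add w (repeat w, move left end past it): [n, g, w] len 3
Longest all-distinct length: 6.

6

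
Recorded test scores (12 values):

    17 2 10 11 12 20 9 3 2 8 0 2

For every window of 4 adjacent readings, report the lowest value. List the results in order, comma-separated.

2, 2, 10, 9, 3, 2, 2, 0, 0

Sliding a size-4 window across the 12 values:
(17, 2, 10, 11) → min 2
(2, 10, 11, 12) → min 2
(10, 11, 12, 20) → min 10
(11, 12, 20, 9) → min 9
(12, 20, 9, 3) → min 3
(20, 9, 3, 2) → min 2
(9, 3, 2, 8) → min 2
(3, 2, 8, 0) → min 0
(2, 8, 0, 2) → min 0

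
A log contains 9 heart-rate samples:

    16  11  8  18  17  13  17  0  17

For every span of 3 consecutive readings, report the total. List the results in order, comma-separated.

(16, 11, 8) → sum 35
(11, 8, 18) → sum 37
(8, 18, 17) → sum 43
(18, 17, 13) → sum 48
(17, 13, 17) → sum 47
(13, 17, 0) → sum 30
(17, 0, 17) → sum 34

35, 37, 43, 48, 47, 30, 34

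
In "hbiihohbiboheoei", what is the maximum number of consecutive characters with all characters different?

5

add h: [h] len 1
add b: [h, b] len 2
add i: [h, b, i] len 3
add i (repeat i, move left end past it): [i] len 1
add h: [i, h] len 2
add o: [i, h, o] len 3
add h (repeat h, move left end past it): [o, h] len 2
add b: [o, h, b] len 3
add i: [o, h, b, i] len 4
add b (repeat b, move left end past it): [i, b] len 2
add o: [i, b, o] len 3
add h: [i, b, o, h] len 4
add e: [i, b, o, h, e] len 5
add o (repeat o, move left end past it): [h, e, o] len 3
add e (repeat e, move left end past it): [o, e] len 2
add i: [o, e, i] len 3
Longest all-distinct length: 5.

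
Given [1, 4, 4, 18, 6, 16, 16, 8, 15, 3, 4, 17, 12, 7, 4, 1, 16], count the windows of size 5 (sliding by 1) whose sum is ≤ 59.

10

[1, 4, 4, 18, 6] → sum 33  ≤ 59 ✓
[4, 4, 18, 6, 16] → sum 48  ≤ 59 ✓
[4, 18, 6, 16, 16] → sum 60
[18, 6, 16, 16, 8] → sum 64
[6, 16, 16, 8, 15] → sum 61
[16, 16, 8, 15, 3] → sum 58  ≤ 59 ✓
[16, 8, 15, 3, 4] → sum 46  ≤ 59 ✓
[8, 15, 3, 4, 17] → sum 47  ≤ 59 ✓
[15, 3, 4, 17, 12] → sum 51  ≤ 59 ✓
[3, 4, 17, 12, 7] → sum 43  ≤ 59 ✓
[4, 17, 12, 7, 4] → sum 44  ≤ 59 ✓
[17, 12, 7, 4, 1] → sum 41  ≤ 59 ✓
[12, 7, 4, 1, 16] → sum 40  ≤ 59 ✓
10 windows satisfy the condition.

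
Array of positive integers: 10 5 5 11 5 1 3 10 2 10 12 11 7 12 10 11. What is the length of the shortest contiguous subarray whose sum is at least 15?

2

add 10: running sum 10 < 15
add 5: shortest ending here [10, 5] sum 15, len 2
add 5: shortest ending here [10, 5, 5] sum 20, len 3
add 11: shortest ending here [5, 11] sum 16, len 2
add 5: shortest ending here [11, 5] sum 16, len 2
add 1: shortest ending here [11, 5, 1] sum 17, len 3
add 3: shortest ending here [11, 5, 1, 3] sum 20, len 4
add 10: shortest ending here [5, 1, 3, 10] sum 19, len 4
add 2: shortest ending here [3, 10, 2] sum 15, len 3
add 10: shortest ending here [10, 2, 10] sum 22, len 3
add 12: shortest ending here [10, 12] sum 22, len 2
add 11: shortest ending here [12, 11] sum 23, len 2
add 7: shortest ending here [11, 7] sum 18, len 2
add 12: shortest ending here [7, 12] sum 19, len 2
add 10: shortest ending here [12, 10] sum 22, len 2
add 11: shortest ending here [10, 11] sum 21, len 2
Shortest qualifying length: 2.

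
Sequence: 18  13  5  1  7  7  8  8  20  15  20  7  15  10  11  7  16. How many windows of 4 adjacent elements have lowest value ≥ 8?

[18, 13, 5, 1] → min 1
[13, 5, 1, 7] → min 1
[5, 1, 7, 7] → min 1
[1, 7, 7, 8] → min 1
[7, 7, 8, 8] → min 7
[7, 8, 8, 20] → min 7
[8, 8, 20, 15] → min 8  ≥ 8 ✓
[8, 20, 15, 20] → min 8  ≥ 8 ✓
[20, 15, 20, 7] → min 7
[15, 20, 7, 15] → min 7
[20, 7, 15, 10] → min 7
[7, 15, 10, 11] → min 7
[15, 10, 11, 7] → min 7
[10, 11, 7, 16] → min 7
2 windows satisfy the condition.

2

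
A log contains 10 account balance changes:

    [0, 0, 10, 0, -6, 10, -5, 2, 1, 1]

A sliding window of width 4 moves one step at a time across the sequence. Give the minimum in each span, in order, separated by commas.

0, -6, -6, -6, -6, -5, -5

(0, 0, 10, 0) → min 0
(0, 10, 0, -6) → min -6
(10, 0, -6, 10) → min -6
(0, -6, 10, -5) → min -6
(-6, 10, -5, 2) → min -6
(10, -5, 2, 1) → min -5
(-5, 2, 1, 1) → min -5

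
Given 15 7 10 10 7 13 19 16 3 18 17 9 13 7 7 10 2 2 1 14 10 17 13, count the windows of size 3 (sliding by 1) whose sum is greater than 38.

(15, 7, 10) → sum 32
(7, 10, 10) → sum 27
(10, 10, 7) → sum 27
(10, 7, 13) → sum 30
(7, 13, 19) → sum 39  > 38 ✓
(13, 19, 16) → sum 48  > 38 ✓
(19, 16, 3) → sum 38
(16, 3, 18) → sum 37
(3, 18, 17) → sum 38
(18, 17, 9) → sum 44  > 38 ✓
(17, 9, 13) → sum 39  > 38 ✓
(9, 13, 7) → sum 29
(13, 7, 7) → sum 27
(7, 7, 10) → sum 24
(7, 10, 2) → sum 19
(10, 2, 2) → sum 14
(2, 2, 1) → sum 5
(2, 1, 14) → sum 17
(1, 14, 10) → sum 25
(14, 10, 17) → sum 41  > 38 ✓
(10, 17, 13) → sum 40  > 38 ✓
6 windows satisfy the condition.

6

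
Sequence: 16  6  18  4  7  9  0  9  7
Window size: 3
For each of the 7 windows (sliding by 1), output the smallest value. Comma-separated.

6, 4, 4, 4, 0, 0, 0

[16, 6, 18] → min 6
[6, 18, 4] → min 4
[18, 4, 7] → min 4
[4, 7, 9] → min 4
[7, 9, 0] → min 0
[9, 0, 9] → min 0
[0, 9, 7] → min 0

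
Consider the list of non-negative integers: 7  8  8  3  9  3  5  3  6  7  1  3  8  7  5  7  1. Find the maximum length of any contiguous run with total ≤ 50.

10

[7] sum 7 len 1
[7, 8] sum 15 len 2
[7, 8, 8] sum 23 len 3
[7, 8, 8, 3] sum 26 len 4
[7, 8, 8, 3, 9] sum 35 len 5
[7, 8, 8, 3, 9, 3] sum 38 len 6
[7, 8, 8, 3, 9, 3, 5] sum 43 len 7
[7, 8, 8, 3, 9, 3, 5, 3] sum 46 len 8
[8, 8, 3, 9, 3, 5, 3, 6] sum 45 len 8
[8, 3, 9, 3, 5, 3, 6, 7] sum 44 len 8
[8, 3, 9, 3, 5, 3, 6, 7, 1] sum 45 len 9
[8, 3, 9, 3, 5, 3, 6, 7, 1, 3] sum 48 len 10
[3, 9, 3, 5, 3, 6, 7, 1, 3, 8] sum 48 len 10
[3, 5, 3, 6, 7, 1, 3, 8, 7] sum 43 len 9
[3, 5, 3, 6, 7, 1, 3, 8, 7, 5] sum 48 len 10
[3, 6, 7, 1, 3, 8, 7, 5, 7] sum 47 len 9
[3, 6, 7, 1, 3, 8, 7, 5, 7, 1] sum 48 len 10
Longest length seen: 10.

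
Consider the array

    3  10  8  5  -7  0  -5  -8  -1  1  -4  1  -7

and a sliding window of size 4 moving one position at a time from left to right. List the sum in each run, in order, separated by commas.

26, 16, 6, -7, -20, -14, -13, -12, -3, -9

[3, 10, 8, 5] → sum 26
[10, 8, 5, -7] → sum 16
[8, 5, -7, 0] → sum 6
[5, -7, 0, -5] → sum -7
[-7, 0, -5, -8] → sum -20
[0, -5, -8, -1] → sum -14
[-5, -8, -1, 1] → sum -13
[-8, -1, 1, -4] → sum -12
[-1, 1, -4, 1] → sum -3
[1, -4, 1, -7] → sum -9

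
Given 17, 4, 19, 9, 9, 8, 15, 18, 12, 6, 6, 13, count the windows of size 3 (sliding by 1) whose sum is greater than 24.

9

17 4 19 → sum 40  > 24 ✓
4 19 9 → sum 32  > 24 ✓
19 9 9 → sum 37  > 24 ✓
9 9 8 → sum 26  > 24 ✓
9 8 15 → sum 32  > 24 ✓
8 15 18 → sum 41  > 24 ✓
15 18 12 → sum 45  > 24 ✓
18 12 6 → sum 36  > 24 ✓
12 6 6 → sum 24
6 6 13 → sum 25  > 24 ✓
9 windows satisfy the condition.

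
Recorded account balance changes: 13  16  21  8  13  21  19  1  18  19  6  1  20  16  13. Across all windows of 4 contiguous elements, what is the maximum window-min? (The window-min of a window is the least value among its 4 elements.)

8

[13, 16, 21, 8] → min 8
[16, 21, 8, 13] → min 8
[21, 8, 13, 21] → min 8
[8, 13, 21, 19] → min 8
[13, 21, 19, 1] → min 1
[21, 19, 1, 18] → min 1
[19, 1, 18, 19] → min 1
[1, 18, 19, 6] → min 1
[18, 19, 6, 1] → min 1
[19, 6, 1, 20] → min 1
[6, 1, 20, 16] → min 1
[1, 20, 16, 13] → min 1
Maximum of these is 8.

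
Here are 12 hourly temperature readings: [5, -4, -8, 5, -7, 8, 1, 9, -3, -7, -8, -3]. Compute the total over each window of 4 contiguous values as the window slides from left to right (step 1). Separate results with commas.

(5, -4, -8, 5) → sum -2
(-4, -8, 5, -7) → sum -14
(-8, 5, -7, 8) → sum -2
(5, -7, 8, 1) → sum 7
(-7, 8, 1, 9) → sum 11
(8, 1, 9, -3) → sum 15
(1, 9, -3, -7) → sum 0
(9, -3, -7, -8) → sum -9
(-3, -7, -8, -3) → sum -21

-2, -14, -2, 7, 11, 15, 0, -9, -21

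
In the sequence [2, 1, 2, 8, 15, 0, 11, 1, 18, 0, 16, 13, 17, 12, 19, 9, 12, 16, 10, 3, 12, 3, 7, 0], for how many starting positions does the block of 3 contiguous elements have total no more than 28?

(2, 1, 2) → sum 5  ≤ 28 ✓
(1, 2, 8) → sum 11  ≤ 28 ✓
(2, 8, 15) → sum 25  ≤ 28 ✓
(8, 15, 0) → sum 23  ≤ 28 ✓
(15, 0, 11) → sum 26  ≤ 28 ✓
(0, 11, 1) → sum 12  ≤ 28 ✓
(11, 1, 18) → sum 30
(1, 18, 0) → sum 19  ≤ 28 ✓
(18, 0, 16) → sum 34
(0, 16, 13) → sum 29
(16, 13, 17) → sum 46
(13, 17, 12) → sum 42
(17, 12, 19) → sum 48
(12, 19, 9) → sum 40
(19, 9, 12) → sum 40
(9, 12, 16) → sum 37
(12, 16, 10) → sum 38
(16, 10, 3) → sum 29
(10, 3, 12) → sum 25  ≤ 28 ✓
(3, 12, 3) → sum 18  ≤ 28 ✓
(12, 3, 7) → sum 22  ≤ 28 ✓
(3, 7, 0) → sum 10  ≤ 28 ✓
11 windows satisfy the condition.

11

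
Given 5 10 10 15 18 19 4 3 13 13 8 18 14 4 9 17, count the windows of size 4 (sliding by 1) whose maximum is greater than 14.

(5, 10, 10, 15) → max 15  > 14 ✓
(10, 10, 15, 18) → max 18  > 14 ✓
(10, 15, 18, 19) → max 19  > 14 ✓
(15, 18, 19, 4) → max 19  > 14 ✓
(18, 19, 4, 3) → max 19  > 14 ✓
(19, 4, 3, 13) → max 19  > 14 ✓
(4, 3, 13, 13) → max 13
(3, 13, 13, 8) → max 13
(13, 13, 8, 18) → max 18  > 14 ✓
(13, 8, 18, 14) → max 18  > 14 ✓
(8, 18, 14, 4) → max 18  > 14 ✓
(18, 14, 4, 9) → max 18  > 14 ✓
(14, 4, 9, 17) → max 17  > 14 ✓
11 windows satisfy the condition.

11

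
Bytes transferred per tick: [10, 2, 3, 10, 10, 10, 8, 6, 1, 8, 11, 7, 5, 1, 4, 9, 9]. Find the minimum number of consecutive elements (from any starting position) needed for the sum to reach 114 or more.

17

add 10: running sum 10 < 114
add 2: running sum 12 < 114
add 3: running sum 15 < 114
add 10: running sum 25 < 114
add 10: running sum 35 < 114
add 10: running sum 45 < 114
add 8: running sum 53 < 114
add 6: running sum 59 < 114
add 1: running sum 60 < 114
add 8: running sum 68 < 114
add 11: running sum 79 < 114
add 7: running sum 86 < 114
add 5: running sum 91 < 114
add 1: running sum 92 < 114
add 4: running sum 96 < 114
add 9: running sum 105 < 114
add 9: shortest ending here [10, 2, 3, 10, 10, 10, 8, 6, 1, 8, 11, 7, 5, 1, 4, 9, 9] sum 114, len 17
Shortest qualifying length: 17.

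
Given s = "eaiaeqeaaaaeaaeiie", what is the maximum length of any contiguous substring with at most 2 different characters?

9

add e: window [e] (1 distinct), len 1
add a: window [e, a] (2 distinct), len 2
add i: window [a, i] (2 distinct), len 2
add a: window [a, i, a] (2 distinct), len 3
add e: window [a, e] (2 distinct), len 2
add q: window [e, q] (2 distinct), len 2
add e: window [e, q, e] (2 distinct), len 3
add a: window [e, a] (2 distinct), len 2
add a: window [e, a, a] (2 distinct), len 3
add a: window [e, a, a, a] (2 distinct), len 4
add a: window [e, a, a, a, a] (2 distinct), len 5
add e: window [e, a, a, a, a, e] (2 distinct), len 6
add a: window [e, a, a, a, a, e, a] (2 distinct), len 7
add a: window [e, a, a, a, a, e, a, a] (2 distinct), len 8
add e: window [e, a, a, a, a, e, a, a, e] (2 distinct), len 9
add i: window [e, i] (2 distinct), len 2
add i: window [e, i, i] (2 distinct), len 3
add e: window [e, i, i, e] (2 distinct), len 4
Longest length with ≤2 distinct: 9.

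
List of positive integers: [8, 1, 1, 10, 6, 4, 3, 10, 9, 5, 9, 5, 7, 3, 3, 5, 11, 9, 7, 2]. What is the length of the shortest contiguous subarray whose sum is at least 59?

add 8: running sum 8 < 59
add 1: running sum 9 < 59
add 1: running sum 10 < 59
add 10: running sum 20 < 59
add 6: running sum 26 < 59
add 4: running sum 30 < 59
add 3: running sum 33 < 59
add 10: running sum 43 < 59
add 9: running sum 52 < 59
add 5: running sum 57 < 59
end 10: [8, 1, 1, 10, 6, 4, 3, 10, 9, 5, 9] sum 66, len 11
end 11: [10, 6, 4, 3, 10, 9, 5, 9, 5] sum 61, len 9
end 12: [10, 6, 4, 3, 10, 9, 5, 9, 5, 7] sum 68, len 10
end 13: [6, 4, 3, 10, 9, 5, 9, 5, 7, 3] sum 61, len 10
end 14: [6, 4, 3, 10, 9, 5, 9, 5, 7, 3, 3] sum 64, len 11
end 15: [3, 10, 9, 5, 9, 5, 7, 3, 3, 5] sum 59, len 10
end 16: [10, 9, 5, 9, 5, 7, 3, 3, 5, 11] sum 67, len 10
end 17: [9, 5, 9, 5, 7, 3, 3, 5, 11, 9] sum 66, len 10
end 18: [9, 5, 7, 3, 3, 5, 11, 9, 7] sum 59, len 9
end 19: [9, 5, 7, 3, 3, 5, 11, 9, 7, 2] sum 61, len 10
Shortest qualifying length: 9.

9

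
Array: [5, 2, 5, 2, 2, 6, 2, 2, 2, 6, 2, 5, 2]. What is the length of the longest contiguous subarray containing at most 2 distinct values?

Extend right; when distinct count exceeds 2, shrink from the left:
[5] 1 distinct, len 1
[5, 2] 2 distinct, len 2
[5, 2, 5] 2 distinct, len 3
[5, 2, 5, 2] 2 distinct, len 4
[5, 2, 5, 2, 2] 2 distinct, len 5
[2, 2, 6] 2 distinct, len 3
[2, 2, 6, 2] 2 distinct, len 4
[2, 2, 6, 2, 2] 2 distinct, len 5
[2, 2, 6, 2, 2, 2] 2 distinct, len 6
[2, 2, 6, 2, 2, 2, 6] 2 distinct, len 7
[2, 2, 6, 2, 2, 2, 6, 2] 2 distinct, len 8
[2, 5] 2 distinct, len 2
[2, 5, 2] 2 distinct, len 3
Longest length with ≤2 distinct: 8.

8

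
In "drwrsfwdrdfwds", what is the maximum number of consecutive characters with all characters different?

[d] len 1
[d, r] len 2
[d, r, w] len 3
[w, r] len 2
[w, r, s] len 3
[w, r, s, f] len 4
[r, s, f, w] len 4
[r, s, f, w, d] len 5
[s, f, w, d, r] len 5
[r, d] len 2
[r, d, f] len 3
[r, d, f, w] len 4
[f, w, d] len 3
[f, w, d, s] len 4
Longest all-distinct length: 5.

5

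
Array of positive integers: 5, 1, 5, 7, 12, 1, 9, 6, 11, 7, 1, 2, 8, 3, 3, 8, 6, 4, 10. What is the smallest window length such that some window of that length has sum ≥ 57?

8

Extend right; whenever the sum reaches 57, record the length and shrink from the left:
add 5: running sum 5 < 57
add 1: running sum 6 < 57
add 5: running sum 11 < 57
add 7: running sum 18 < 57
add 12: running sum 30 < 57
add 1: running sum 31 < 57
add 9: running sum 40 < 57
add 6: running sum 46 < 57
end 8: [5, 1, 5, 7, 12, 1, 9, 6, 11] sum 57, len 9
end 9: [5, 7, 12, 1, 9, 6, 11, 7] sum 58, len 8
end 10: [5, 7, 12, 1, 9, 6, 11, 7, 1] sum 59, len 9
end 11: [5, 7, 12, 1, 9, 6, 11, 7, 1, 2] sum 61, len 10
end 12: [12, 1, 9, 6, 11, 7, 1, 2, 8] sum 57, len 9
end 13: [12, 1, 9, 6, 11, 7, 1, 2, 8, 3] sum 60, len 10
end 14: [12, 1, 9, 6, 11, 7, 1, 2, 8, 3, 3] sum 63, len 11
end 15: [9, 6, 11, 7, 1, 2, 8, 3, 3, 8] sum 58, len 10
end 16: [9, 6, 11, 7, 1, 2, 8, 3, 3, 8, 6] sum 64, len 11
end 17: [6, 11, 7, 1, 2, 8, 3, 3, 8, 6, 4] sum 59, len 11
end 18: [11, 7, 1, 2, 8, 3, 3, 8, 6, 4, 10] sum 63, len 11
Shortest qualifying length: 8.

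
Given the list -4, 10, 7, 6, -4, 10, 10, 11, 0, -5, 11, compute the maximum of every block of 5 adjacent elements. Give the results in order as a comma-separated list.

-4 10 7 6 -4 → max 10
10 7 6 -4 10 → max 10
7 6 -4 10 10 → max 10
6 -4 10 10 11 → max 11
-4 10 10 11 0 → max 11
10 10 11 0 -5 → max 11
10 11 0 -5 11 → max 11

10, 10, 10, 11, 11, 11, 11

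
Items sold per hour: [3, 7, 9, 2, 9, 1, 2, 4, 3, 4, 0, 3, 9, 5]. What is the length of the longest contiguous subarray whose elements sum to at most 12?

add 3: [3] sum 3, len 1
add 7: [3, 7] sum 10, len 2
add 9: [9] sum 9, len 1
add 2: [9, 2] sum 11, len 2
add 9: [2, 9] sum 11, len 2
add 1: [2, 9, 1] sum 12, len 3
add 2: [9, 1, 2] sum 12, len 3
add 4: [1, 2, 4] sum 7, len 3
add 3: [1, 2, 4, 3] sum 10, len 4
add 4: [4, 3, 4] sum 11, len 3
add 0: [4, 3, 4, 0] sum 11, len 4
add 3: [3, 4, 0, 3] sum 10, len 4
add 9: [0, 3, 9] sum 12, len 3
add 5: [5] sum 5, len 1
Longest length seen: 4.

4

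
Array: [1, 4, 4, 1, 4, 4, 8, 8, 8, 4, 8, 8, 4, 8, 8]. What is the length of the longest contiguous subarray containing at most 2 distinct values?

[1] 1 distinct, len 1
[1, 4] 2 distinct, len 2
[1, 4, 4] 2 distinct, len 3
[1, 4, 4, 1] 2 distinct, len 4
[1, 4, 4, 1, 4] 2 distinct, len 5
[1, 4, 4, 1, 4, 4] 2 distinct, len 6
[4, 4, 8] 2 distinct, len 3
[4, 4, 8, 8] 2 distinct, len 4
[4, 4, 8, 8, 8] 2 distinct, len 5
[4, 4, 8, 8, 8, 4] 2 distinct, len 6
[4, 4, 8, 8, 8, 4, 8] 2 distinct, len 7
[4, 4, 8, 8, 8, 4, 8, 8] 2 distinct, len 8
[4, 4, 8, 8, 8, 4, 8, 8, 4] 2 distinct, len 9
[4, 4, 8, 8, 8, 4, 8, 8, 4, 8] 2 distinct, len 10
[4, 4, 8, 8, 8, 4, 8, 8, 4, 8, 8] 2 distinct, len 11
Longest length with ≤2 distinct: 11.

11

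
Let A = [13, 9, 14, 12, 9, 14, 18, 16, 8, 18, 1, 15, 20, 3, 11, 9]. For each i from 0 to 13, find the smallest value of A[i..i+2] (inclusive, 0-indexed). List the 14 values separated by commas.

9, 9, 9, 9, 9, 14, 8, 8, 1, 1, 1, 3, 3, 3

[13, 9, 14] → min 9
[9, 14, 12] → min 9
[14, 12, 9] → min 9
[12, 9, 14] → min 9
[9, 14, 18] → min 9
[14, 18, 16] → min 14
[18, 16, 8] → min 8
[16, 8, 18] → min 8
[8, 18, 1] → min 1
[18, 1, 15] → min 1
[1, 15, 20] → min 1
[15, 20, 3] → min 3
[20, 3, 11] → min 3
[3, 11, 9] → min 3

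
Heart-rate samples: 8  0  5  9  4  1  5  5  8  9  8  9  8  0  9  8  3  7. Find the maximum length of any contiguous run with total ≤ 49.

9

Extend to the right; shrink from the left whenever the sum exceeds 49:
[8] sum 8 len 1
[8, 0] sum 8 len 2
[8, 0, 5] sum 13 len 3
[8, 0, 5, 9] sum 22 len 4
[8, 0, 5, 9, 4] sum 26 len 5
[8, 0, 5, 9, 4, 1] sum 27 len 6
[8, 0, 5, 9, 4, 1, 5] sum 32 len 7
[8, 0, 5, 9, 4, 1, 5, 5] sum 37 len 8
[8, 0, 5, 9, 4, 1, 5, 5, 8] sum 45 len 9
[0, 5, 9, 4, 1, 5, 5, 8, 9] sum 46 len 9
[9, 4, 1, 5, 5, 8, 9, 8] sum 49 len 8
[4, 1, 5, 5, 8, 9, 8, 9] sum 49 len 8
[5, 8, 9, 8, 9, 8] sum 47 len 6
[5, 8, 9, 8, 9, 8, 0] sum 47 len 7
[9, 8, 9, 8, 0, 9] sum 43 len 6
[8, 9, 8, 0, 9, 8] sum 42 len 6
[8, 9, 8, 0, 9, 8, 3] sum 45 len 7
[9, 8, 0, 9, 8, 3, 7] sum 44 len 7
Longest length seen: 9.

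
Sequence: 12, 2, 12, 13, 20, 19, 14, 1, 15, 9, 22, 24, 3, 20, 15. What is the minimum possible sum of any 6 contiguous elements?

[12, 2, 12, 13, 20, 19] → sum 78
[2, 12, 13, 20, 19, 14] → sum 80
[12, 13, 20, 19, 14, 1] → sum 79
[13, 20, 19, 14, 1, 15] → sum 82
[20, 19, 14, 1, 15, 9] → sum 78
[19, 14, 1, 15, 9, 22] → sum 80
[14, 1, 15, 9, 22, 24] → sum 85
[1, 15, 9, 22, 24, 3] → sum 74
[15, 9, 22, 24, 3, 20] → sum 93
[9, 22, 24, 3, 20, 15] → sum 93
Minimum of these is 74.

74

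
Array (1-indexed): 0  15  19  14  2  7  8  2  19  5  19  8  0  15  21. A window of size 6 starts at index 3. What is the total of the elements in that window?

52

Elements at indices 3..8: 19, 14, 2, 7, 8, 2
sum(19, 14, 2, 7, 8, 2) = 52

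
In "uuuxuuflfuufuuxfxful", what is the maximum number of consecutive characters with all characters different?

4

add u: [u] len 1
add u (repeat u, move left end past it): [u] len 1
add u (repeat u, move left end past it): [u] len 1
add x: [u, x] len 2
add u (repeat u, move left end past it): [x, u] len 2
add u (repeat u, move left end past it): [u] len 1
add f: [u, f] len 2
add l: [u, f, l] len 3
add f (repeat f, move left end past it): [l, f] len 2
add u: [l, f, u] len 3
add u (repeat u, move left end past it): [u] len 1
add f: [u, f] len 2
add u (repeat u, move left end past it): [f, u] len 2
add u (repeat u, move left end past it): [u] len 1
add x: [u, x] len 2
add f: [u, x, f] len 3
add x (repeat x, move left end past it): [f, x] len 2
add f (repeat f, move left end past it): [x, f] len 2
add u: [x, f, u] len 3
add l: [x, f, u, l] len 4
Longest all-distinct length: 4.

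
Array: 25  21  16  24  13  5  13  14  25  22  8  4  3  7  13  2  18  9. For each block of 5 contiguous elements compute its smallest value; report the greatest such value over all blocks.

13

Window mins for each of the 14 positions:
(25, 21, 16, 24, 13) → min 13
(21, 16, 24, 13, 5) → min 5
(16, 24, 13, 5, 13) → min 5
(24, 13, 5, 13, 14) → min 5
(13, 5, 13, 14, 25) → min 5
(5, 13, 14, 25, 22) → min 5
(13, 14, 25, 22, 8) → min 8
(14, 25, 22, 8, 4) → min 4
(25, 22, 8, 4, 3) → min 3
(22, 8, 4, 3, 7) → min 3
(8, 4, 3, 7, 13) → min 3
(4, 3, 7, 13, 2) → min 2
(3, 7, 13, 2, 18) → min 2
(7, 13, 2, 18, 9) → min 2
Greatest of these is 13.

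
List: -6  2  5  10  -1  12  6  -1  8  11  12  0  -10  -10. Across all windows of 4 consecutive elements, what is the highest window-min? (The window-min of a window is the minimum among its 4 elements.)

0

-6 2 5 10 → min -6
2 5 10 -1 → min -1
5 10 -1 12 → min -1
10 -1 12 6 → min -1
-1 12 6 -1 → min -1
12 6 -1 8 → min -1
6 -1 8 11 → min -1
-1 8 11 12 → min -1
8 11 12 0 → min 0
11 12 0 -10 → min -10
12 0 -10 -10 → min -10
Highest of these is 0.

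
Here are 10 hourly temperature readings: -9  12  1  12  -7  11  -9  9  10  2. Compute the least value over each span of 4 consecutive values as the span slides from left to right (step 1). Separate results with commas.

-9, -7, -7, -9, -9, -9, -9

Sliding a size-4 window across the 10 values:
(-9, 12, 1, 12) → min -9
(12, 1, 12, -7) → min -7
(1, 12, -7, 11) → min -7
(12, -7, 11, -9) → min -9
(-7, 11, -9, 9) → min -9
(11, -9, 9, 10) → min -9
(-9, 9, 10, 2) → min -9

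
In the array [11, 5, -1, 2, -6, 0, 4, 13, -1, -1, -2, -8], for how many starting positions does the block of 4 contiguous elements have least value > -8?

11 5 -1 2 → min -1  > -8 ✓
5 -1 2 -6 → min -6  > -8 ✓
-1 2 -6 0 → min -6  > -8 ✓
2 -6 0 4 → min -6  > -8 ✓
-6 0 4 13 → min -6  > -8 ✓
0 4 13 -1 → min -1  > -8 ✓
4 13 -1 -1 → min -1  > -8 ✓
13 -1 -1 -2 → min -2  > -8 ✓
-1 -1 -2 -8 → min -8
8 windows satisfy the condition.

8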